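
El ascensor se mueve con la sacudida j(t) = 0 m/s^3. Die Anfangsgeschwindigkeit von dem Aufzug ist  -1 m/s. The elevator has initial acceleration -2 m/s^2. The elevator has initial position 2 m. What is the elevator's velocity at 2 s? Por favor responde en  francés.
En partant du jerk j(t) = 0, nous prenons 2 primitives. En intégrant le jerk et en utilisant la condition initiale a(0) = -2, nous obtenons a(t) = -2. En intégrant l'accélération et en utilisant la condition initiale v(0) = -1, nous obtenons v(t) = -2·t - 1. Nous avons la vitesse v(t) = -2·t - 1. En substituant t = 2: v(2) = -5.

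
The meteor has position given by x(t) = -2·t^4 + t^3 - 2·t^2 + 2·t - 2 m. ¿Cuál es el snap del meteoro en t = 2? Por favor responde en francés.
Nous devons dériver notre équation de la position x(t) = -2·t^4 + t^3 - 2·t^2 + 2·t - 2 4 fois. En dérivant la position, nous obtenons la vitesse: v(t) = -8·t^3 + 3·t^2 - 4·t + 2. En prenant d/dt de v(t), nous trouvons a(t) = -24·t^2 + 6·t - 4. La dérivée de l'accélération donne le jerk: j(t) = 6 - 48·t. En dérivant le jerk, nous obtenons le snap: s(t) = -48. De l'équation du snap s(t) = -48, nous substituons t = 2 pour obtenir s = -48.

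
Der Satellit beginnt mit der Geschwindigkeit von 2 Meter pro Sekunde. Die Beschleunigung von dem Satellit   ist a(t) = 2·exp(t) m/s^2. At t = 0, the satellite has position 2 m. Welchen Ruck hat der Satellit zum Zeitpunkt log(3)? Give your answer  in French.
Nous devons dériver notre équation de l'accélération a(t) = 2·exp(t) 1 fois. La dérivée de l'accélération donne le jerk: j(t) = 2·exp(t). Nous avons le jerk j(t) = 2·exp(t). En substituant t = log(3): j(log(3)) = 6.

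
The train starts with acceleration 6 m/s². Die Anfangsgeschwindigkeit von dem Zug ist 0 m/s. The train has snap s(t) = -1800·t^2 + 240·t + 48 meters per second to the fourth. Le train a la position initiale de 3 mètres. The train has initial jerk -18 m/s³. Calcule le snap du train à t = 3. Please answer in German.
Wir haben den Snap s(t) = -1800·t^2 + 240·t + 48. Durch Einsetzen von t = 3: s(3) = -15432.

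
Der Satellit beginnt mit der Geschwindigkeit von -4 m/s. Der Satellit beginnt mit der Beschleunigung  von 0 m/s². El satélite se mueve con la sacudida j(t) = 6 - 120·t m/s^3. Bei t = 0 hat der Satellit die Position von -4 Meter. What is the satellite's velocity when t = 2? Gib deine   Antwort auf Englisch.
We need to integrate our jerk equation j(t) = 6 - 120·t 2 times. Integrating jerk and using the initial condition a(0) = 0, we get a(t) = 6·t·(1 - 10·t). The antiderivative of acceleration is velocity. Using v(0) = -4, we get v(t) = -20·t^3 + 3·t^2 - 4. From the given velocity equation v(t) = -20·t^3 + 3·t^2 - 4, we substitute t = 2 to get v = -152.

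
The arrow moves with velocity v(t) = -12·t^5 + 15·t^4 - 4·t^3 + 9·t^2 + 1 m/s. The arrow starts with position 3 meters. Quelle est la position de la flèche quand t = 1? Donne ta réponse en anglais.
To find the answer, we compute 1 antiderivative of v(t) = -12·t^5 + 15·t^4 - 4·t^3 + 9·t^2 + 1. The integral of velocity, with x(0) = 3, gives position: x(t) = -2·t^6 + 3·t^5 - t^4 + 3·t^3 + t + 3. From the given position equation x(t) = -2·t^6 + 3·t^5 - t^4 + 3·t^3 + t + 3, we substitute t = 1 to get x = 7.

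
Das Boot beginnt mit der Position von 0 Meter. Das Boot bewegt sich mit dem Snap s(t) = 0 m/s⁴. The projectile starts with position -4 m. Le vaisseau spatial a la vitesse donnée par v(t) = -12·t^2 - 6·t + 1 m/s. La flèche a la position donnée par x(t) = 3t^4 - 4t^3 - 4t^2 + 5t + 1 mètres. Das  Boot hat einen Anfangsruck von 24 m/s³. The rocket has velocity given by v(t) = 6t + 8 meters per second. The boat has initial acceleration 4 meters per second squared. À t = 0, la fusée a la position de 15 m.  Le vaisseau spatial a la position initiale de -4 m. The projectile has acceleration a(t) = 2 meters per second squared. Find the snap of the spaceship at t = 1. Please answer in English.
Starting from velocity v(t) = -12·t^2 - 6·t + 1, we take 3 derivatives. Taking d/dt of v(t), we find a(t) = -24·t - 6. Differentiating acceleration, we get jerk: j(t) = -24. Differentiating jerk, we get snap: s(t) = 0. Using s(t) = 0 and substituting t = 1, we find s = 0.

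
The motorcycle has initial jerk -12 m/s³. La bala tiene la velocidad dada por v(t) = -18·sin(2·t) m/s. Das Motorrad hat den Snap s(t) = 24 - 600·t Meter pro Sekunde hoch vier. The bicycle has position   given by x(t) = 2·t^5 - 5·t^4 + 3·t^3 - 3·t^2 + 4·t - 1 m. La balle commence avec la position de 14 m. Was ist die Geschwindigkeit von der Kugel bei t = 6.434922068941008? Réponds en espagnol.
De la ecuación de la velocidad v(t) = -18·sin(2·t), sustituimos t = 6.434922068941008 para obtener v = -5.37906241759946.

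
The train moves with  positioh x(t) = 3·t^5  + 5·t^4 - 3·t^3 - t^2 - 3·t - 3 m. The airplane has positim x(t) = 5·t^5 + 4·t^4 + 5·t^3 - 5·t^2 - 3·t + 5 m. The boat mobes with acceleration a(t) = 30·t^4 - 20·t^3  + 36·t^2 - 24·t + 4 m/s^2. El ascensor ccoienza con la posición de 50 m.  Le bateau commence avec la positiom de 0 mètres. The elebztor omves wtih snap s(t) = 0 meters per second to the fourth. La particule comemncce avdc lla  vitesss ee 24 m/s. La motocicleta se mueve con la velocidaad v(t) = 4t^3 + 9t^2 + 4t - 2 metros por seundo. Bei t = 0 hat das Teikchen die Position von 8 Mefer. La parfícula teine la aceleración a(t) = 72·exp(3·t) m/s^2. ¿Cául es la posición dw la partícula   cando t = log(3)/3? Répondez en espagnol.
Debemos encontrar la integral de nuestra ecuación de la aceleración a(t) = 72·exp(3·t) 2 veces. La antiderivada de la aceleración, con v(0) = 24, da la velocidad: v(t) = 24·exp(3·t). La antiderivada de la velocidad, con x(0) = 8, da la posición: x(t) = 8·exp(3·t). Usando x(t) = 8·exp(3·t) y sustituyendo t = log(3)/3, encontramos x = 24.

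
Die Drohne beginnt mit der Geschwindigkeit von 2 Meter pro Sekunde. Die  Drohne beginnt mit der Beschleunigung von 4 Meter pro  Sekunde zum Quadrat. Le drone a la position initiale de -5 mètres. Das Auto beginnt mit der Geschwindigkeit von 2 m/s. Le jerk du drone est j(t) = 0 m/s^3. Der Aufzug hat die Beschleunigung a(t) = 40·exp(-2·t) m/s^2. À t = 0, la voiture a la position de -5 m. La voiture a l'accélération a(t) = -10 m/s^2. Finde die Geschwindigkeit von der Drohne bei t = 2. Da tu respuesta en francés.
Pour résoudre ceci, nous devons prendre 2 intégrales de notre équation du jerk j(t) = 0. En prenant ∫j(t)dt et en appliquant a(0) = 4, nous trouvons a(t) = 4. En intégrant l'accélération et en utilisant la condition initiale v(0) = 2, nous obtenons v(t) = 4·t + 2. En utilisant v(t) = 4·t + 2 et en substituant t = 2, nous trouvons v = 10.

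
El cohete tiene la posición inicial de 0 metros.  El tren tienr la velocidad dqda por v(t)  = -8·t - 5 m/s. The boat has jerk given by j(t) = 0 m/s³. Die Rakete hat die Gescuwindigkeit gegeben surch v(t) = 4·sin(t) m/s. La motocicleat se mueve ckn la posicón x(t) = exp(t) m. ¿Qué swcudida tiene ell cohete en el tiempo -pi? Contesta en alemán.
Ausgehend von der Geschwindigkeit v(t) = 4·sin(t), nehmen wir 2 Ableitungen. Mit d/dt von v(t) finden wir a(t) = 4·cos(t). Die Ableitung von der Beschleunigung ergibt den Ruck: j(t) = -4·sin(t). Wir haben den Ruck j(t) = -4·sin(t). Durch Einsetzen von t = -pi: j(-pi) = 0.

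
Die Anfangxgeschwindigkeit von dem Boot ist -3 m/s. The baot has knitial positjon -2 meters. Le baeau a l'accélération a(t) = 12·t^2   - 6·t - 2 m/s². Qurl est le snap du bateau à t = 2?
Pour résoudre ceci, nous devons prendre 2 dérivées de notre équation de l'accélération a(t) = 12·t^2 - 6·t - 2. La dérivée de l'accélération donne le jerk: j(t) = 24·t - 6. En prenant d/dt de j(t), nous trouvons s(t) = 24. Nous avons le snap s(t) = 24. En substituant t = 2: s(2) = 24.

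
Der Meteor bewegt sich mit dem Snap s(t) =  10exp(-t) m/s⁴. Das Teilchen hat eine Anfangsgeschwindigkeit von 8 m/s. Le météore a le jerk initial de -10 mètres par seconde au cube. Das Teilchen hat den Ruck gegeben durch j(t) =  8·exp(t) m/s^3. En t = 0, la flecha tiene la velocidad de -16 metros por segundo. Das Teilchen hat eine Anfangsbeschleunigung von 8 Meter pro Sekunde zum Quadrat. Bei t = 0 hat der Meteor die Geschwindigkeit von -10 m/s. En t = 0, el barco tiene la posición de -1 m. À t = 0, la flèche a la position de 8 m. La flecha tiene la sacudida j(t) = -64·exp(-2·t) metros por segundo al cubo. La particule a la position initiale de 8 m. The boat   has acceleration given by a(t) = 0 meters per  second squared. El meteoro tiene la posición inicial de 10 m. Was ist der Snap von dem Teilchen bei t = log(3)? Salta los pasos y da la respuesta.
Die Antwort ist 24.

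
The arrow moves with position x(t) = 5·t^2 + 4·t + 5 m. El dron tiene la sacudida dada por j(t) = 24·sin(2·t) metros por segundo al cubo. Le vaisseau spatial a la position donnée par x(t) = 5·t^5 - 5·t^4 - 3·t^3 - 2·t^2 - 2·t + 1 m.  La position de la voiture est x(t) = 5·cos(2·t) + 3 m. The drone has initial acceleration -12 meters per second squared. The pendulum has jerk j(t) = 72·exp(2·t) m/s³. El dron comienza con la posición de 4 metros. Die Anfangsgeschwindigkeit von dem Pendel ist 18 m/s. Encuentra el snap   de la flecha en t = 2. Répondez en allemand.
Um dies zu lösen, müssen wir 4 Ableitungen unserer Gleichung für die Position x(t) = 5·t^2 + 4·t + 5 nehmen. Durch Ableiten von der Position erhalten wir die Geschwindigkeit: v(t) = 10·t + 4. Durch Ableiten von der Geschwindigkeit erhalten wir die Beschleunigung: a(t) = 10. Mit d/dt von a(t) finden wir j(t) = 0. Mit d/dt von j(t) finden wir s(t) = 0. Mit s(t) = 0 und Einsetzen von t = 2, finden wir s = 0.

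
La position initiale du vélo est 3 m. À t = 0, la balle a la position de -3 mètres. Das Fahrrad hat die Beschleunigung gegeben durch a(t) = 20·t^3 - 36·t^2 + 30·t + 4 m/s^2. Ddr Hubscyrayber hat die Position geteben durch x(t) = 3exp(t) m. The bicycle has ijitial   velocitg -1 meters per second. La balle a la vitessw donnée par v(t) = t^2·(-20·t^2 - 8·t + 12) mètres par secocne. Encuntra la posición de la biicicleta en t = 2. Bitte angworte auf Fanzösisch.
Nous devons intégrer notre équation de l'accélération a(t) = 20·t^3 - 36·t^2 + 30·t + 4 2 fois. En prenant ∫a(t)dt et en appliquant v(0) = -1, nous trouvons v(t) = 5·t^4 - 12·t^3 + 15·t^2 + 4·t - 1. En prenant ∫v(t)dt et en appliquant x(0) = 3, nous trouvons x(t) = t^5 - 3·t^4 + 5·t^3 + 2·t^2 - t + 3. De l'équation de la position x(t) = t^5 - 3·t^4 + 5·t^3 + 2·t^2 - t + 3, nous substituons t = 2 pour obtenir x = 33.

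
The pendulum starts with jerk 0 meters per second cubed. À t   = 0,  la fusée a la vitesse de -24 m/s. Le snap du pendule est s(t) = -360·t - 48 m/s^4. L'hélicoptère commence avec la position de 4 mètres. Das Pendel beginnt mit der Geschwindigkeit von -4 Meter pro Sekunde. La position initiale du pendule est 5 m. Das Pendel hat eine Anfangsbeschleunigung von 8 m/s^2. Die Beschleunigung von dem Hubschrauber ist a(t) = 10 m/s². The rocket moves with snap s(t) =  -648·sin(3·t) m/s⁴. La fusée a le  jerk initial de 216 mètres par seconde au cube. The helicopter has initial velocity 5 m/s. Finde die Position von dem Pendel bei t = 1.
Ausgehend von dem Snap s(t) = -360·t - 48, nehmen wir 4 Integrale. Die Stammfunktion von dem Snap ist der Ruck. Mit j(0) = 0 erhalten wir j(t) = 12·t·(-15·t - 4). Das Integral von dem Ruck, mit a(0) = 8, ergibt die Beschleunigung: a(t) = -60·t^3 - 24·t^2 + 8. Die Stammfunktion von der Beschleunigung, mit v(0) = -4, ergibt die Geschwindigkeit: v(t) = -15·t^4 - 8·t^3 + 8·t - 4. Die Stammfunktion von der Geschwindigkeit, mit x(0) = 5, ergibt die Position: x(t) = -3·t^5 - 2·t^4 + 4·t^2 - 4·t + 5. Wir haben die Position x(t) = -3·t^5 - 2·t^4 + 4·t^2 - 4·t + 5. Durch Einsetzen von t = 1: x(1) = 0.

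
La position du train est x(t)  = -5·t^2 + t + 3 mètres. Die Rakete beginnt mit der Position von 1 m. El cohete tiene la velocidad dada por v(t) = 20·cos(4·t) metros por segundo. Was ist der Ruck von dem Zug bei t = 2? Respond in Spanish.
Debemos derivar nuestra ecuación de la posición x(t) = -5·t^2 + t + 3 3 veces. Tomando d/dt de x(t), encontramos v(t) = 1 - 10·t. La derivada de la velocidad da la aceleración: a(t) = -10. La derivada de la aceleración da la sacudida: j(t) = 0. De la ecuación de la sacudida j(t) = 0, sustituimos t = 2 para obtener j = 0.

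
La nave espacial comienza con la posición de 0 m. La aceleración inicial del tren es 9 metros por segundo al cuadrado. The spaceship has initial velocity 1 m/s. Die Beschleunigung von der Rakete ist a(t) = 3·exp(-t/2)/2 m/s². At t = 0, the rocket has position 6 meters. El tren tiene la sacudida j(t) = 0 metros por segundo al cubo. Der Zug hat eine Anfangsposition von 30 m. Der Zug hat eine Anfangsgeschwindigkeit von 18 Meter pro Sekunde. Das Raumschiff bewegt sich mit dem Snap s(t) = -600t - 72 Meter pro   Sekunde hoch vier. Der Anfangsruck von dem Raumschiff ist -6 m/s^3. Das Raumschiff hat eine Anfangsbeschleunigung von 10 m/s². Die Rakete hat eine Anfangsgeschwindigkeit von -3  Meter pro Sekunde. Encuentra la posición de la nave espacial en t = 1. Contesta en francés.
En partant du snap s(t) = -600·t - 72, nous prenons 4 intégrales. La primitive du snap est le jerk. En utilisant j(0) = -6, nous obtenons j(t) = -300·t^2 - 72·t - 6. En prenant ∫j(t)dt et en appliquant a(0) = 10, nous trouvons a(t) = -100·t^3 - 36·t^2 - 6·t + 10. En prenant ∫a(t)dt et en appliquant v(0) = 1, nous trouvons v(t) = -25·t^4 - 12·t^3 - 3·t^2 + 10·t + 1. La primitive de la vitesse, avec x(0) = 0, donne la position: x(t) = -5·t^5 - 3·t^4 - t^3 + 5·t^2 + t. De l'équation de la position x(t) = -5·t^5 - 3·t^4 - t^3 + 5·t^2 + t, nous substituons t = 1 pour obtenir x = -3.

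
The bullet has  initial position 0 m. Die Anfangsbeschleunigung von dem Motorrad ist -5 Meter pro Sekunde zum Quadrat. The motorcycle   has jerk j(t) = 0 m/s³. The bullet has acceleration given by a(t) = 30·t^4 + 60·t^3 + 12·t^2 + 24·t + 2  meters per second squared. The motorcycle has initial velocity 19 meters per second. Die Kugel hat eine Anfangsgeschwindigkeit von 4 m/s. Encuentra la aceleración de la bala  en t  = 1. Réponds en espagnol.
Usando a(t) = 30·t^4 + 60·t^3 + 12·t^2 + 24·t + 2 y sustituyendo t = 1, encontramos a = 128.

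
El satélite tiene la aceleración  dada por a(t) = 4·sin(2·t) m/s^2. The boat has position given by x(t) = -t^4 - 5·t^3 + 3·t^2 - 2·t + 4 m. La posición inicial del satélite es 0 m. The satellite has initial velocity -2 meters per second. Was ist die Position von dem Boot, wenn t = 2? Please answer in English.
From the given position equation x(t) = -t^4 - 5·t^3 + 3·t^2 - 2·t + 4, we substitute t = 2 to get x = -44.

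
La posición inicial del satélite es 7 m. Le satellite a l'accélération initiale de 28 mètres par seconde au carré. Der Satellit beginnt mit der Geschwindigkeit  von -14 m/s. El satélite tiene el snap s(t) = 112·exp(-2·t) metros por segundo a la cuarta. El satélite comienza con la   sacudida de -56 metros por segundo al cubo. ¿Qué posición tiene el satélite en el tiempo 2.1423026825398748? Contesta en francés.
Nous devons intégrer notre équation du snap s(t) = 112·exp(-2·t) 4 fois. En prenant ∫s(t)dt et en appliquant j(0) = -56, nous trouvons j(t) = -56·exp(-2·t). En intégrant le jerk et en utilisant la condition initiale a(0) = 28, nous obtenons a(t) = 28·exp(-2·t). L'intégrale de l'accélération, avec v(0) = -14, donne la vitesse: v(t) = -14·exp(-2·t). En intégrant la vitesse et en utilisant la condition initiale x(0) = 7, nous obtenons x(t) = 7·exp(-2·t). En utilisant x(t) = 7·exp(-2·t) et en substituant t = 2.1423026825398748, nous trouvons x = 0.0964534070219689.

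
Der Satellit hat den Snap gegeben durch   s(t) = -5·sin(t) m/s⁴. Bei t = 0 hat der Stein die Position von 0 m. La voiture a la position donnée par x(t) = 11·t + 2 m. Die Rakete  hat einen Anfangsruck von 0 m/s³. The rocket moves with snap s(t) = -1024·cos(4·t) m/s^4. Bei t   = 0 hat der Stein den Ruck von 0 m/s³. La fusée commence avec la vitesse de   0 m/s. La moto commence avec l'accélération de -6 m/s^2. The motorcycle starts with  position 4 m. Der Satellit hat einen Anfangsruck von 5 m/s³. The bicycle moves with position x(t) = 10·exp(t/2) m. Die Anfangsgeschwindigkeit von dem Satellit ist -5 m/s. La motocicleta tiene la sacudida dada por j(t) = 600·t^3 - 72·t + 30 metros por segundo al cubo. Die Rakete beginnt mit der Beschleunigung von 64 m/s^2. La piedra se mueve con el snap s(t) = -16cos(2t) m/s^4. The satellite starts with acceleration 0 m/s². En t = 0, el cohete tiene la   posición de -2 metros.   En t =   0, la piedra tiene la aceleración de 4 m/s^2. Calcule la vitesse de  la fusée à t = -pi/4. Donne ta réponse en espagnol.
Necesitamos integrar nuestra ecuación del snap s(t) = -1024·cos(4·t) 3 veces. Tomando ∫s(t)dt y aplicando j(0) = 0, encontramos j(t) = -256·sin(4·t). Tomando ∫j(t)dt y aplicando a(0) = 64, encontramos a(t) = 64·cos(4·t). Tomando ∫a(t)dt y aplicando v(0) = 0, encontramos v(t) = 16·sin(4·t). De la ecuación de la velocidad v(t) = 16·sin(4·t), sustituimos t = -pi/4 para obtener v = 0.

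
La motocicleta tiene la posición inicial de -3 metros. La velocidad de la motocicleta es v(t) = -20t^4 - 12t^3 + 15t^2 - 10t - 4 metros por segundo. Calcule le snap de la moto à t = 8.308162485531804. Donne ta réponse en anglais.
Starting from velocity v(t) = -20·t^4 - 12·t^3 + 15·t^2 - 10·t - 4, we take 3 derivatives. The derivative of velocity gives acceleration: a(t) = -80·t^3 - 36·t^2 + 30·t - 10. Differentiating acceleration, we get jerk: j(t) = -240·t^2 - 72·t + 30. Taking d/dt of j(t), we find s(t) = -480·t - 72. We have snap s(t) = -480·t - 72. Substituting t = 8.308162485531804: s(8.308162485531804) = -4059.91799305527.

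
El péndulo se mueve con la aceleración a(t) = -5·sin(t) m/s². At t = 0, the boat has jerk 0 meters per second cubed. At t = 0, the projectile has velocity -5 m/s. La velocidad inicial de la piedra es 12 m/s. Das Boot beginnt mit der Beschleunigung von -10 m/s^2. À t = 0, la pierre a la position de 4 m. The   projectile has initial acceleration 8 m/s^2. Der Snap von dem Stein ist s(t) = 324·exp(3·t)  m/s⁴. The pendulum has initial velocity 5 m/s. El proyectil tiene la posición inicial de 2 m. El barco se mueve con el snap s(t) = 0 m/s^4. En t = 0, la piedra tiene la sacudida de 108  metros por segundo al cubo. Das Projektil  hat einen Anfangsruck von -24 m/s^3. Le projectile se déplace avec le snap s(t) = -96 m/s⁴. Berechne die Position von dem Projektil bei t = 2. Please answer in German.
Um dies zu lösen, müssen wir 4 Integrale unserer Gleichung für den Snap s(t) = -96 finden. Die Stammfunktion von dem Snap ist der Ruck. Mit j(0) = -24 erhalten wir j(t) = -96·t - 24. Mit ∫j(t)dt und Anwendung von a(0) = 8, finden wir a(t) = -48·t^2 - 24·t + 8. Das Integral von der Beschleunigung, mit v(0) = -5, ergibt die Geschwindigkeit: v(t) = -16·t^3 - 12·t^2 + 8·t - 5. Die Stammfunktion von der Geschwindigkeit ist die Position. Mit x(0) = 2 erhalten wir x(t) = -4·t^4 - 4·t^3 + 4·t^2 - 5·t + 2. Aus der Gleichung für die Position x(t) = -4·t^4 - 4·t^3 + 4·t^2 - 5·t + 2, setzen wir t = 2 ein und erhalten x = -88.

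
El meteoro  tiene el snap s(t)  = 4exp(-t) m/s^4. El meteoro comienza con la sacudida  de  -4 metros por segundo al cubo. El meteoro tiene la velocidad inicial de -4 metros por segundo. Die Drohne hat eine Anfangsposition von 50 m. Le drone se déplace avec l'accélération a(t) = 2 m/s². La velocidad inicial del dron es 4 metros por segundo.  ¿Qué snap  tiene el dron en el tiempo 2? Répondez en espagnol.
Partiendo de la aceleración a(t) = 2, tomamos 2 derivadas. Tomando d/dt de a(t), encontramos j(t) = 0. Tomando d/dt de j(t), encontramos s(t) = 0. Usando s(t) = 0 y sustituyendo t = 2, encontramos s = 0.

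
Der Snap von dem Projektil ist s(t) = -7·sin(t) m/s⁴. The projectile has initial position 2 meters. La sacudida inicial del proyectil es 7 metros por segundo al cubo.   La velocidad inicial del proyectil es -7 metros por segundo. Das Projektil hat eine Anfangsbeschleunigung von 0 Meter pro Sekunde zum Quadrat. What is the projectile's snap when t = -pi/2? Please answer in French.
Nous avons le snap s(t) = -7·sin(t). En substituant t = -pi/2: s(-pi/2) = 7.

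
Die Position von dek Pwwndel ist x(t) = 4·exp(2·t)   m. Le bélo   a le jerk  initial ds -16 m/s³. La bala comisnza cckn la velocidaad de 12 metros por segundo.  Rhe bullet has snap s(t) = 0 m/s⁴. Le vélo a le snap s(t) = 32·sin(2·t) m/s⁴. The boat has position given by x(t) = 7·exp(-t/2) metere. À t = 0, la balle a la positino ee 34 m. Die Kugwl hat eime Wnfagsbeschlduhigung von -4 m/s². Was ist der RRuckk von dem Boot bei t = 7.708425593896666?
Wir müssen unsere Gleichung für die Position x(t) = 7·exp(-t/2) 3-mal ableiten. Durch Ableiten von der Position erhalten wir die Geschwindigkeit: v(t) = -7·exp(-t/2)/2. Mit d/dt von v(t) finden wir a(t) = 7·exp(-t/2)/4. Die Ableitung von der Beschleunigung ergibt den Ruck: j(t) = -7·exp(-t/2)/8. Wir haben den Ruck j(t) = -7·exp(-t/2)/8. Durch Einsetzen von t = 7.708425593896666: j(7.708425593896666) = -0.0185414930728122.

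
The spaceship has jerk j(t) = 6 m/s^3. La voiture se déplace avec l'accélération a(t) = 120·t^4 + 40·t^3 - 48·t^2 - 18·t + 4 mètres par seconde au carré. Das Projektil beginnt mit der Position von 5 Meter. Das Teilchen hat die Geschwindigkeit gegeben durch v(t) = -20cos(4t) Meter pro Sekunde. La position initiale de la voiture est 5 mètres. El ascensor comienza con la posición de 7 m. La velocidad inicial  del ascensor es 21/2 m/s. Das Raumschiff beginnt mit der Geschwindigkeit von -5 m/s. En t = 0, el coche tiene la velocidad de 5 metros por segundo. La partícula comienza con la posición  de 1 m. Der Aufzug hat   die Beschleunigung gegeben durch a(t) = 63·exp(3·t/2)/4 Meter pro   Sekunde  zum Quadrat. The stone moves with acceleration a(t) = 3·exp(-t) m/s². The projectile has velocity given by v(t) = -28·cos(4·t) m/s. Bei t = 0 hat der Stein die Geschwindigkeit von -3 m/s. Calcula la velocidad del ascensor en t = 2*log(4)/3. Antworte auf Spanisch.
Partiendo de la aceleración a(t) = 63·exp(3·t/2)/4, tomamos 1 antiderivada. Tomando ∫a(t)dt y aplicando v(0) = 21/2, encontramos v(t) = 21·exp(3·t/2)/2. Usando v(t) = 21·exp(3·t/2)/2 y sustituyendo t = 2*log(4)/3, encontramos v = 42.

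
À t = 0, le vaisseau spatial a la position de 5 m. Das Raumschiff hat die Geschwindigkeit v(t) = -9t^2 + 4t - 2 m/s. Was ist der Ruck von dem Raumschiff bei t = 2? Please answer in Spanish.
Para resolver esto, necesitamos tomar 2 derivadas de nuestra ecuación de la velocidad v(t) = -9·t^2 + 4·t - 2. Tomando d/dt de v(t), encontramos a(t) = 4 - 18·t. La derivada de la aceleración da la sacudida: j(t) = -18. Usando j(t) = -18 y sustituyendo t = 2, encontramos j = -18.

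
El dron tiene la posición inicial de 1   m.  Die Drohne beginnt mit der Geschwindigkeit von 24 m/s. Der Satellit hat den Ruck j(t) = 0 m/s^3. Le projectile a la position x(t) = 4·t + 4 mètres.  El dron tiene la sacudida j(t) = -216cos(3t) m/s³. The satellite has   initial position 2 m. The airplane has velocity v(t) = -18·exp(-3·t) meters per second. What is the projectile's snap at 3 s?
We must differentiate our position equation x(t) = 4·t + 4 4 times. Taking d/dt of x(t), we find v(t) = 4. Taking d/dt of v(t), we find a(t) = 0. Taking d/dt of a(t), we find j(t) = 0. Taking d/dt of j(t), we find s(t) = 0. Using s(t) = 0 and substituting t = 3, we find s = 0.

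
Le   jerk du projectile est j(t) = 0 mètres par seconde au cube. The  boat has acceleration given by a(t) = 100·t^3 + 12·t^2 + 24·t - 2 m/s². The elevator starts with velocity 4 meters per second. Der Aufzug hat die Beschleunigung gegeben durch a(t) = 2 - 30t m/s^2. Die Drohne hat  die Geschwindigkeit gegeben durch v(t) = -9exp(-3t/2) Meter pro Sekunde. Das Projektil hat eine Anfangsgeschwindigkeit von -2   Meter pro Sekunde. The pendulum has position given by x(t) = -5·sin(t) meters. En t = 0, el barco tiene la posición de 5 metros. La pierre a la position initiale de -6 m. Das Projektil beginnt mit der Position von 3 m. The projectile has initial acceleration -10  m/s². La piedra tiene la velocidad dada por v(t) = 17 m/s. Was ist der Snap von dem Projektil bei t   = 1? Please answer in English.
To solve this, we need to take 1 derivative of our jerk equation j(t) = 0. Differentiating jerk, we get snap: s(t) = 0. We have snap s(t) = 0. Substituting t = 1: s(1) = 0.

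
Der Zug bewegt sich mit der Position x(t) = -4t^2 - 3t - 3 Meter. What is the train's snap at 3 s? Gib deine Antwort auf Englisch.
Starting from position x(t) = -4·t^2 - 3·t - 3, we take 4 derivatives. The derivative of position gives velocity: v(t) = -8·t - 3. Taking d/dt of v(t), we find a(t) = -8. Differentiating acceleration, we get jerk: j(t) = 0. The derivative of jerk gives snap: s(t) = 0. From the given snap equation s(t) = 0, we substitute t = 3 to get s = 0.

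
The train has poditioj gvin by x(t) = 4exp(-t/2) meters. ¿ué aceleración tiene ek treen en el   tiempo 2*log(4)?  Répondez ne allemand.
Ausgehend von der Position x(t) = 4·exp(-t/2), nehmen wir 2 Ableitungen. Mit d/dt von x(t) finden wir v(t) = -2·exp(-t/2). Mit d/dt von v(t) finden wir a(t) = exp(-t/2). Wir haben die Beschleunigung a(t) = exp(-t/2). Durch Einsetzen von t = 2*log(4): a(2*log(4)) = 1/4.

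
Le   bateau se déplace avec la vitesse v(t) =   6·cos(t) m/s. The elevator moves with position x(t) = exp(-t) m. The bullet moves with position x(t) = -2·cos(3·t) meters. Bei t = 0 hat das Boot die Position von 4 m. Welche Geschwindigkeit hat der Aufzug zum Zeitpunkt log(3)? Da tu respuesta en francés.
Nous devons dériver notre équation de la position x(t) = exp(-t) 1 fois. En dérivant la position, nous obtenons la vitesse: v(t) = -exp(-t). En utilisant v(t) = -exp(-t) et en substituant t = log(3), nous trouvons v = -1/3.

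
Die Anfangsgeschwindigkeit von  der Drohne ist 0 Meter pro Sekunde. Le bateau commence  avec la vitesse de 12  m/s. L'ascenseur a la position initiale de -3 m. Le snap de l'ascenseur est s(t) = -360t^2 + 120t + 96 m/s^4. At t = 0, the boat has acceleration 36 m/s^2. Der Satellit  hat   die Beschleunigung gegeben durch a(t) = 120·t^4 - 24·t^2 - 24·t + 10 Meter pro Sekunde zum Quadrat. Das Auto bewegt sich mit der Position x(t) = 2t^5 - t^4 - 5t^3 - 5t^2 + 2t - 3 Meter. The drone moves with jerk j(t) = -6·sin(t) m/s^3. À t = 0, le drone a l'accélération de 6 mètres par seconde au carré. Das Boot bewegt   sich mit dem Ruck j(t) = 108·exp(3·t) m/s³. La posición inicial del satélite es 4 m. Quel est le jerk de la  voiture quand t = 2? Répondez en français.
En partant de la position x(t) = 2·t^5 - t^4 - 5·t^3 - 5·t^2 + 2·t - 3, nous prenons 3 dérivées. En prenant d/dt de x(t), nous trouvons v(t) = 10·t^4 - 4·t^3 - 15·t^2 - 10·t + 2. En dérivant la vitesse, nous obtenons l'accélération: a(t) = 40·t^3 - 12·t^2 - 30·t - 10. En prenant d/dt de a(t), nous trouvons j(t) = 120·t^2 - 24·t - 30. Nous avons le jerk j(t) = 120·t^2 - 24·t - 30. En substituant t = 2: j(2) = 402.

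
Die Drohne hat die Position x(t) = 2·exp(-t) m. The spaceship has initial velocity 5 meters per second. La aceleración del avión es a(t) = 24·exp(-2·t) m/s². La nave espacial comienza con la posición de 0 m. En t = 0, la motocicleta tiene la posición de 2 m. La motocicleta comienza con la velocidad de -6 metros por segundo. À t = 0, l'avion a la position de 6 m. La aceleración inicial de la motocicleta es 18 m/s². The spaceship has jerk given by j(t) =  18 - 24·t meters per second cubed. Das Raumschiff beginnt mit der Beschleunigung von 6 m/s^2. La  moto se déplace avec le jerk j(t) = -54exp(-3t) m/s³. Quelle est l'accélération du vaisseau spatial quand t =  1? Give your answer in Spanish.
Necesitamos integrar nuestra ecuación de la sacudida j(t) = 18 - 24·t 1 vez. Integrando la sacudida y usando la condición inicial a(0) = 6, obtenemos a(t) = -12·t^2 + 18·t + 6. Tenemos la aceleración a(t) = -12·t^2 + 18·t + 6. Sustituyendo t = 1: a(1) = 12.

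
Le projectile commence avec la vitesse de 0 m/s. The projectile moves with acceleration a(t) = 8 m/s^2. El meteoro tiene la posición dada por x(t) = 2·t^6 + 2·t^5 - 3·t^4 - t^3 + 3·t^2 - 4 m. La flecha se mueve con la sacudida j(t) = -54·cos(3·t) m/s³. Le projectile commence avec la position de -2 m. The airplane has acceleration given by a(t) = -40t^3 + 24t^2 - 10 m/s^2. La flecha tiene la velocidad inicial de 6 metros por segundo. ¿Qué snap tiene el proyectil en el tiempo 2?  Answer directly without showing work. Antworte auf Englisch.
At t = 2, s = 0.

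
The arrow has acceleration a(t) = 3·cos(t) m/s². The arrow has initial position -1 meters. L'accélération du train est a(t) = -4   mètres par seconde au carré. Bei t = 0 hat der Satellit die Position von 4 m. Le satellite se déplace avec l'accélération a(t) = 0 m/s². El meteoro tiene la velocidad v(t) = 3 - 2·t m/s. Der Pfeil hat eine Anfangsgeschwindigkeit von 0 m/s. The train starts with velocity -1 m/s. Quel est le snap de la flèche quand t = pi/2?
Pour résoudre ceci, nous devons prendre 2 dérivées de notre équation de l'accélération a(t) = 3·cos(t). En dérivant l'accélération, nous obtenons le jerk: j(t) = -3·sin(t). La dérivée du jerk donne le snap: s(t) = -3·cos(t). De l'équation du snap s(t) = -3·cos(t), nous substituons t = pi/2 pour obtenir s = 0.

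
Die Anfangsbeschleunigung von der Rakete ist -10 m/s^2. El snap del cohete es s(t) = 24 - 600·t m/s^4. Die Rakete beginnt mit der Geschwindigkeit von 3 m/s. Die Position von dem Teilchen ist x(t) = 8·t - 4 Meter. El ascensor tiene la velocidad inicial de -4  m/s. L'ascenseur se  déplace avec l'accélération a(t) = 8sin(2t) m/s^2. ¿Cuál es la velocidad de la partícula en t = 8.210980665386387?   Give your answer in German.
Ausgehend von der Position x(t) = 8·t - 4, nehmen wir 1 Ableitung. Die Ableitung von der Position ergibt die Geschwindigkeit: v(t) = 8. Mit v(t) = 8 und Einsetzen von t = 8.210980665386387, finden wir v = 8.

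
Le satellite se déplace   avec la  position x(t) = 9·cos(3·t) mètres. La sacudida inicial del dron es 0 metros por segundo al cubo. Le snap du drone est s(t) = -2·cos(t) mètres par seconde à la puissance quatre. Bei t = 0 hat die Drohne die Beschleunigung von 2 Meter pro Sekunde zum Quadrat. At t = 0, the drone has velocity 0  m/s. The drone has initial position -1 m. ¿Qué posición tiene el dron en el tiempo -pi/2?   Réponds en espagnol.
Debemos encontrar la antiderivada de nuestra ecuación del snap s(t) = -2·cos(t) 4 veces. La antiderivada del snap es la sacudida. Usando j(0) = 0, obtenemos j(t) = -2·sin(t). Integrando la sacudida y usando la condición inicial a(0) = 2, obtenemos a(t) = 2·cos(t). Tomando ∫a(t)dt y aplicando v(0) = 0, encontramos v(t) = 2·sin(t). La integral de la velocidad, con x(0) = -1, da la posición: x(t) = 1 - 2·cos(t). Tenemos la posición x(t) = 1 - 2·cos(t). Sustituyendo t = -pi/2: x(-pi/2) = 1.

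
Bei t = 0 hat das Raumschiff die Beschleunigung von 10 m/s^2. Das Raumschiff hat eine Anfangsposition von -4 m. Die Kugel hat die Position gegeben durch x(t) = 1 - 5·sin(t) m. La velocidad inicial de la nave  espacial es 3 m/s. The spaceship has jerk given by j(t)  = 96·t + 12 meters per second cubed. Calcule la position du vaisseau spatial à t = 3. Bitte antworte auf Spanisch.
Para resolver esto, necesitamos tomar 3 antiderivadas de nuestra ecuación de la sacudida j(t) = 96·t + 12. La antiderivada de la sacudida es la aceleración. Usando a(0) = 10, obtenemos a(t) = 48·t^2 + 12·t + 10. Integrando la aceleración y usando la condición inicial v(0) = 3, obtenemos v(t) = 16·t^3 + 6·t^2 + 10·t + 3. Tomando ∫v(t)dt y aplicando x(0) = -4, encontramos x(t) = 4·t^4 + 2·t^3 + 5·t^2 + 3·t - 4. Usando x(t) = 4·t^4 + 2·t^3 + 5·t^2 + 3·t - 4 y sustituyendo t = 3, encontramos x = 428.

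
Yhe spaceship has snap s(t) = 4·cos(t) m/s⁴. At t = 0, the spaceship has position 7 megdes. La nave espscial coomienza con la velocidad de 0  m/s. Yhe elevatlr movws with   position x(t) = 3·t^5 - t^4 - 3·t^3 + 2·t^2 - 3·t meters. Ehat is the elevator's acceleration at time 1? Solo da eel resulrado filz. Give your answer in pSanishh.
En t = 1, a = 34.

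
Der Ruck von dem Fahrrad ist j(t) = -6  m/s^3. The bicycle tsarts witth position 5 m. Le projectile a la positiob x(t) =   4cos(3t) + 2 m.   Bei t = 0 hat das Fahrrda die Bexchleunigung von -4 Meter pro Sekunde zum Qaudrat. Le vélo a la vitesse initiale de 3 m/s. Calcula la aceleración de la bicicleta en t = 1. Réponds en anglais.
To solve this, we need to take 1 antiderivative of our jerk equation j(t) = -6. Taking ∫j(t)dt and applying a(0) = -4, we find a(t) = -6·t - 4. We have acceleration a(t) = -6·t - 4. Substituting t = 1: a(1) = -10.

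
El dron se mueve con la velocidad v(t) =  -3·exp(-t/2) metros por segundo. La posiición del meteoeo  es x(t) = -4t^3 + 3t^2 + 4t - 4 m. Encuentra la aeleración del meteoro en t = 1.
Para resolver esto, necesitamos tomar 2 derivadas de nuestra ecuación de la posición x(t) = -4·t^3 + 3·t^2 + 4·t - 4. Tomando d/dt de x(t), encontramos v(t) = -12·t^2 + 6·t + 4. Derivando la velocidad, obtenemos la aceleración: a(t) = 6 - 24·t. Tenemos la aceleración a(t) = 6 - 24·t. Sustituyendo t = 1: a(1) = -18.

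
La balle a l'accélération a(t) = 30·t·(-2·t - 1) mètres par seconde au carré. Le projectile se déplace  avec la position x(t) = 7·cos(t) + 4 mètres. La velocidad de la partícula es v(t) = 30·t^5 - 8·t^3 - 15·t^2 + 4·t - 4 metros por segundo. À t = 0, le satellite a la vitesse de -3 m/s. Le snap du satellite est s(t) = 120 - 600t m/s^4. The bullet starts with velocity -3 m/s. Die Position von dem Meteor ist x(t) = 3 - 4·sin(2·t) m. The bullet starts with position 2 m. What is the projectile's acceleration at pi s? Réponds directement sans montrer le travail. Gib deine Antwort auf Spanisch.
En t = pi, a = 7.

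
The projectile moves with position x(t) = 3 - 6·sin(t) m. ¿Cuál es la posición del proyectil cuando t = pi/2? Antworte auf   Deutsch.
Mit x(t) = 3 - 6·sin(t) und Einsetzen von t = pi/2, finden wir x = -3.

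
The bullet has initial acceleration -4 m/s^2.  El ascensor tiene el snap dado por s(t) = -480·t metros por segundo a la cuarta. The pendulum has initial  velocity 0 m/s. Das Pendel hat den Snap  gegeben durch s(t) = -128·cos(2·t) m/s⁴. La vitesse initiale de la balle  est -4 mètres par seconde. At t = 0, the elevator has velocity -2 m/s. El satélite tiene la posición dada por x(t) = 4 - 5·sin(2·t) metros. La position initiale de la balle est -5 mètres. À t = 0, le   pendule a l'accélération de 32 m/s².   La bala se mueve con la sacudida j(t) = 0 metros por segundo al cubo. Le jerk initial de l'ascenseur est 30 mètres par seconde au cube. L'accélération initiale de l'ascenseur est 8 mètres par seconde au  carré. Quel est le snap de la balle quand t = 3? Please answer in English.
Starting from jerk j(t) = 0, we take 1 derivative. Taking d/dt of j(t), we find s(t) = 0. We have snap s(t) = 0. Substituting t = 3: s(3) = 0.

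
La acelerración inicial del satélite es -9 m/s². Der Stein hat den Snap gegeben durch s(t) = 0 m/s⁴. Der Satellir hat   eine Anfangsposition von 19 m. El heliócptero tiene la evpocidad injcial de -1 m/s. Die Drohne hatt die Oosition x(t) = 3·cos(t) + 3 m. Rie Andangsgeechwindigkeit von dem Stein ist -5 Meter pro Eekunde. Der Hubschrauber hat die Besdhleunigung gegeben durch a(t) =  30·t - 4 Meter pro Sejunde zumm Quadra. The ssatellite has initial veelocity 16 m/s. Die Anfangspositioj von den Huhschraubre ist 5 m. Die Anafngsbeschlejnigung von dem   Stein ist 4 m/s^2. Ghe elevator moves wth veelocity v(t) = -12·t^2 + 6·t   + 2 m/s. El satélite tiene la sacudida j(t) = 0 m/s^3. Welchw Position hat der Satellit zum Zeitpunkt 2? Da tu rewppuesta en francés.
Nous devons intégrer notre équation du jerk j(t) = 0 3 fois. La primitive du jerk, avec a(0) = -9, donne l'accélération: a(t) = -9. En intégrant l'accélération et en utilisant la condition initiale v(0) = 16, nous obtenons v(t) = 16 - 9·t. En intégrant la vitesse et en utilisant la condition initiale x(0) = 19, nous obtenons x(t) = -9·t^2/2 + 16·t + 19. Nous avons la position x(t) = -9·t^2/2 + 16·t + 19. En substituant t = 2: x(2) = 33.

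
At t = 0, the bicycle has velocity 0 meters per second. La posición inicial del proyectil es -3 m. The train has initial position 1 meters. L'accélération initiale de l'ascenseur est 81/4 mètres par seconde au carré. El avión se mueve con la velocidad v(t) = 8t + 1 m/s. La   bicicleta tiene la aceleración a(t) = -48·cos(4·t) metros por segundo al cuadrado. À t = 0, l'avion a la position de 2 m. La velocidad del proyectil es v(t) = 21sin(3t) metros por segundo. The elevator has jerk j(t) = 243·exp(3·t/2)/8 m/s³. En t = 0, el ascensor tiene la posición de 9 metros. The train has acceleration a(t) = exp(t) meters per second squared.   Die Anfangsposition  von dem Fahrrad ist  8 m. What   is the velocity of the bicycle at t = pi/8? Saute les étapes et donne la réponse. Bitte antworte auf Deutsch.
Die Antwort ist -12.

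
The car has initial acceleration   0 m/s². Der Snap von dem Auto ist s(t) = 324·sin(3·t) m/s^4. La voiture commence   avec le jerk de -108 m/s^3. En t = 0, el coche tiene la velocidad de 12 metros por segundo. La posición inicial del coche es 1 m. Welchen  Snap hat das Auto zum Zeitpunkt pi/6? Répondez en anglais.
From the given snap equation s(t) = 324·sin(3·t), we substitute t = pi/6 to get s = 324.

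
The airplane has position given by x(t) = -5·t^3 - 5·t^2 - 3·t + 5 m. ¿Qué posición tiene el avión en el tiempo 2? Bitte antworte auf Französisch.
Nous avons la position x(t) = -5·t^3 - 5·t^2 - 3·t + 5. En substituant t = 2: x(2) = -61.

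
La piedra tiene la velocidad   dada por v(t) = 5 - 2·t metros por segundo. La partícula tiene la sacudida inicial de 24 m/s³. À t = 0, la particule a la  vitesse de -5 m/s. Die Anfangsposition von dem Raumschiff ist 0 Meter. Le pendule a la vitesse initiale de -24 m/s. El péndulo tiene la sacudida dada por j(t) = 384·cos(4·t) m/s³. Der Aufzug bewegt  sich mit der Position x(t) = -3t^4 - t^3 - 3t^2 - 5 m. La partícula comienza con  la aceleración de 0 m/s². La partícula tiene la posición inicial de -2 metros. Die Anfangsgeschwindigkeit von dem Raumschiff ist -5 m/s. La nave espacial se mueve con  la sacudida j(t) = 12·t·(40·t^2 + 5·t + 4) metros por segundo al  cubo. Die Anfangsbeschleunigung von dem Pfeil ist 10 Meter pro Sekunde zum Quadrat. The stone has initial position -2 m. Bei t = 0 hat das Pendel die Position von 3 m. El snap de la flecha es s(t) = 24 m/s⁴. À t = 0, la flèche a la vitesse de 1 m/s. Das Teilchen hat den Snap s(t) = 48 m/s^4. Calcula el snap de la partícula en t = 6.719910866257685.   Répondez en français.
Nous avons le snap s(t) = 48. En substituant t = 6.719910866257685: s(6.719910866257685) = 48.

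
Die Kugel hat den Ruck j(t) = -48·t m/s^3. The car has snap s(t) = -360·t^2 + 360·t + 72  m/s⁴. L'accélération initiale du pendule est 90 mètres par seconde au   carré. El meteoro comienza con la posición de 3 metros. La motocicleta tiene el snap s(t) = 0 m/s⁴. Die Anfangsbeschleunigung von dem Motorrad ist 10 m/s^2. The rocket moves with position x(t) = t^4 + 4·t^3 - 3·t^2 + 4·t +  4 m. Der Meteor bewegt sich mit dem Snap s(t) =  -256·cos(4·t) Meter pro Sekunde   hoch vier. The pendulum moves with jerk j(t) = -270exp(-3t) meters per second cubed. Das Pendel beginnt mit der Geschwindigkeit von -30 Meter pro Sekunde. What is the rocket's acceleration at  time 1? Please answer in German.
Ausgehend von der Position x(t) = t^4 + 4·t^3 - 3·t^2 + 4·t + 4, nehmen wir 2 Ableitungen. Durch Ableiten von der Position erhalten wir die Geschwindigkeit: v(t) = 4·t^3 + 12·t^2 - 6·t + 4. Mit d/dt von v(t) finden wir a(t) = 12·t^2 + 24·t - 6. Mit a(t) = 12·t^2 + 24·t - 6 und Einsetzen von t = 1, finden wir a = 30.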